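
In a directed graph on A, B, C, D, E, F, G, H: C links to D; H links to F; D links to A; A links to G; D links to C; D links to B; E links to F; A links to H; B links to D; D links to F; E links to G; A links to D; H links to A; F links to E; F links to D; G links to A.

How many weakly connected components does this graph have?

From A: component {A, B, C, D, E, F, G, H}.
That's 1 component.

1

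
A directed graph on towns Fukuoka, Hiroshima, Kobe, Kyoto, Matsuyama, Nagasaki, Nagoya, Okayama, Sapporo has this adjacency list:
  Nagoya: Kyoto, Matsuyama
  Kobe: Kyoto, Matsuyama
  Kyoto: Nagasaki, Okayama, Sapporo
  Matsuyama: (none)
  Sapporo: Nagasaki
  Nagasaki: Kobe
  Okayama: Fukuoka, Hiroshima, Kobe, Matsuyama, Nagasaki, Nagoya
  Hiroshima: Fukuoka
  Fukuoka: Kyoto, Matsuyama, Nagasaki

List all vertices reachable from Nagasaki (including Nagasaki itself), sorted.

Fukuoka, Hiroshima, Kobe, Kyoto, Matsuyama, Nagasaki, Nagoya, Okayama, Sapporo

Start at Nagasaki.
Its neighbours: Kobe.
Then their neighbours: Kyoto, Matsuyama.
Then next layer: Okayama, Sapporo.
Then next layer: Fukuoka, Hiroshima, Nagoya.
Every vertex is now reached.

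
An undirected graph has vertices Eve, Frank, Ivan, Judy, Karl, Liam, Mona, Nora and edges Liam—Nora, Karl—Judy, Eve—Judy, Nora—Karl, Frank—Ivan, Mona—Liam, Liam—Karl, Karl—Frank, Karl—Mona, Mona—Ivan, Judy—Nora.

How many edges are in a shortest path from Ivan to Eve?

4

Distance 0: Ivan.
Distance 1: Frank, Mona.
Distance 2: Karl, Liam.
Distance 3: Judy, Nora.
Distance 4: Eve — contains Eve.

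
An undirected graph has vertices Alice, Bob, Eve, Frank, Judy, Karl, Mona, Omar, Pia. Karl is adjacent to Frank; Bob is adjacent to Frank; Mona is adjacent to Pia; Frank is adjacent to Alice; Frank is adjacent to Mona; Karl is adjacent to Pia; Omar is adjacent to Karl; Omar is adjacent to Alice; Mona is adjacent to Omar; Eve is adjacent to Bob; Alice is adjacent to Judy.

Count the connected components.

1

From Alice: component {Alice, Bob, Eve, Frank, Judy, Karl, Mona, Omar, Pia}.
That's 1 component.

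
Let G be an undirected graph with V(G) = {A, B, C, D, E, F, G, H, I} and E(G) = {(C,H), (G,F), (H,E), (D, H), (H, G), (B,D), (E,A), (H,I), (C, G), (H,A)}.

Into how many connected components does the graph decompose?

From A: component {A, B, C, D, E, F, G, H, I}.
That's 1 component.

1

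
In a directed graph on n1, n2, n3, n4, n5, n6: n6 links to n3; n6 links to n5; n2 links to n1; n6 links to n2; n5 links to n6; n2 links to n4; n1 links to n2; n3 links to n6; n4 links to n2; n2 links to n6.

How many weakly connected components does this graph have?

1

From n1: component {n1, n2, n3, n4, n5, n6}.
That's 1 component.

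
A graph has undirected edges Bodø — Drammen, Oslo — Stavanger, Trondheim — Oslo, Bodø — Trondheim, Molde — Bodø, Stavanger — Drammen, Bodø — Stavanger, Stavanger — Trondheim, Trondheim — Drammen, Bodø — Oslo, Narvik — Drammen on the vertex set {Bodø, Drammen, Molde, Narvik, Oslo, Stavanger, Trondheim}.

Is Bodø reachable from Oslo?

Explore from Oslo.
Distance 1: reach Bodø, Stavanger, Trondheim.
Found Bodø.

Yes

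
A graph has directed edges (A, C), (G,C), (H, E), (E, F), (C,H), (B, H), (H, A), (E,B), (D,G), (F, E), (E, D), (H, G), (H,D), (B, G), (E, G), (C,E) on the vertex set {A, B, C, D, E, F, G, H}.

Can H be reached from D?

Yes

Explore from D.
Distance 1: reach G.
Distance 2: reach C.
Distance 3: reach E, H.
Found H.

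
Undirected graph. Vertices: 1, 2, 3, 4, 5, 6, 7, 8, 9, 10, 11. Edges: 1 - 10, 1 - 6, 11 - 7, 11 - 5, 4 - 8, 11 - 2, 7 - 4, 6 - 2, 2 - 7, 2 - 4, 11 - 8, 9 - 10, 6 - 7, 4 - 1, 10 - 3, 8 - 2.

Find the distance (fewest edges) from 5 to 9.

Distance 0: 5.
Distance 1: 11.
Distance 2: 2, 7, 8.
Distance 3: 4, 6.
Distance 4: 1.
Distance 5: 10.
Distance 6: 3, 9 — contains 9.

6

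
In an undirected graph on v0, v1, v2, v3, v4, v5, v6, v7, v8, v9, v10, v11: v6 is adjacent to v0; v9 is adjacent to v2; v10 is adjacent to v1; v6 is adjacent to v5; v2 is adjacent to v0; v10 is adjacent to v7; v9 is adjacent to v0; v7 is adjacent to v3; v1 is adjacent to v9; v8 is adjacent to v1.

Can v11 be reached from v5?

Explore from v5.
Distance 1: reach v6.
Distance 2: reach v0.
Distance 3: reach v2, v9.
Distance 4: reach v1.
Distance 5: reach v8, v10.
Distance 6: reach v7.
Distance 7: reach v3.
The search is exhausted without reaching v11; it lies in a different component.

No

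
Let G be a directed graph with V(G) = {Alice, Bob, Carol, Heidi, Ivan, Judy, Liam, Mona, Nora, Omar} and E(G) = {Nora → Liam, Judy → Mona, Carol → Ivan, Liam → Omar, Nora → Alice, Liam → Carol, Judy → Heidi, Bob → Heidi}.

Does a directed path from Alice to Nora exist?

No

Alice has no outgoing edges, so nothing is reachable from it.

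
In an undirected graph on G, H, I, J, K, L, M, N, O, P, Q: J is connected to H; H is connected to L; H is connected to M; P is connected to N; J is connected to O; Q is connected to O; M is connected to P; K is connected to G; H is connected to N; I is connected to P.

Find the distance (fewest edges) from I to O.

Distance 0: I.
Distance 1: P.
Distance 2: M, N.
Distance 3: H.
Distance 4: J, L.
Distance 5: O — contains O.

5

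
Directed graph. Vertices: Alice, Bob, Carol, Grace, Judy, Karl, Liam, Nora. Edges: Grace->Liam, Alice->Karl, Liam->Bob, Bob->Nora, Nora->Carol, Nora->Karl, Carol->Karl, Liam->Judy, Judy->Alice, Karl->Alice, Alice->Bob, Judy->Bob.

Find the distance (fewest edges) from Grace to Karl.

Distance 0: Grace.
Distance 1: Liam.
Distance 2: Bob, Judy.
Distance 3: Alice, Nora.
Distance 4: Carol, Karl — contains Karl.

4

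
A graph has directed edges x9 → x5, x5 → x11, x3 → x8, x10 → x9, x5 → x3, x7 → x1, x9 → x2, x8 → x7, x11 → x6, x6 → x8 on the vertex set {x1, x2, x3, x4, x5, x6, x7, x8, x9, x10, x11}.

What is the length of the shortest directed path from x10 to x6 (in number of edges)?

Distance 0: x10.
Distance 1: x9.
Distance 2: x2, x5.
Distance 3: x3, x11.
Distance 4: x6, x8 — contains x6.

4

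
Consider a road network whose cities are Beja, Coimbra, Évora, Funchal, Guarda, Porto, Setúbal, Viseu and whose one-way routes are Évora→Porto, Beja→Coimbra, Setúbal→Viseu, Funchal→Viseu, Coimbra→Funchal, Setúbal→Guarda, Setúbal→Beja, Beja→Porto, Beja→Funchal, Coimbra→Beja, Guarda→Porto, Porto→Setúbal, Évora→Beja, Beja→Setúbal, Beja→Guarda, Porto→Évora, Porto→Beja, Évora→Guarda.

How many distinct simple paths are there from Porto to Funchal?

Porto→Beja→Coimbra→Funchal
Porto→Beja→Funchal
Porto→Évora→Beja→Coimbra→Funchal
Porto→Évora→Beja→Funchal
Porto→Setúbal→Beja→Coimbra→Funchal
Porto→Setúbal→Beja→Funchal

6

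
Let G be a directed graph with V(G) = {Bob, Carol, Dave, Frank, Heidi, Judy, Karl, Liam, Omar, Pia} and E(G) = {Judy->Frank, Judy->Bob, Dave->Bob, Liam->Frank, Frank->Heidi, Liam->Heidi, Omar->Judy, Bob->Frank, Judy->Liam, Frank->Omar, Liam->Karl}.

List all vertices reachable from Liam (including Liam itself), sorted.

Bob, Frank, Heidi, Judy, Karl, Liam, Omar

Start at Liam.
Its neighbours: Frank, Heidi, Karl.
Then their neighbours: Omar.
Then next layer: Judy.
Then next layer: Bob.
Nothing further is reachable.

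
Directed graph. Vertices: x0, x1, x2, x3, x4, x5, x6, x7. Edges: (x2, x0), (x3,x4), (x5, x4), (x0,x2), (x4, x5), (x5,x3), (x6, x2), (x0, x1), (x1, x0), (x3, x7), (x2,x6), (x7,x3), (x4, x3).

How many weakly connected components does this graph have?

2

From x0: component {x0, x1, x2, x6}.
From x3: component {x3, x4, x5, x7}.
That's 2 components.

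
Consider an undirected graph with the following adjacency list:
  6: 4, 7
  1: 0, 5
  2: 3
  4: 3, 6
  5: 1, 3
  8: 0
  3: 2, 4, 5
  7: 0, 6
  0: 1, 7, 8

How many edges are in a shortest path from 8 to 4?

4

Distance 0: 8.
Distance 1: 0.
Distance 2: 1, 7.
Distance 3: 5, 6.
Distance 4: 3, 4 — contains 4.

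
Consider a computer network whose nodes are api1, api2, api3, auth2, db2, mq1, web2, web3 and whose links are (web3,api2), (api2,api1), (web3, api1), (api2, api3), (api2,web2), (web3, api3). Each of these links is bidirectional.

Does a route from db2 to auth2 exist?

No

db2 has no edges, so nothing is reachable from it.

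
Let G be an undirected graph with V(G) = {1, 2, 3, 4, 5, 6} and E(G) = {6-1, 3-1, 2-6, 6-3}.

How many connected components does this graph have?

3

From 1: component {1, 2, 3, 6}.
From 4: component {4}.
From 5: component {5}.
That's 3 components.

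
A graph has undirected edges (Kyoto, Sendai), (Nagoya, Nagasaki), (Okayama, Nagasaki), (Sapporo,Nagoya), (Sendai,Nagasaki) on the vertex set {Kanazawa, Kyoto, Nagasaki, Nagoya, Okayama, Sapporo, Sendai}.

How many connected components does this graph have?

2

From Kanazawa: component {Kanazawa}.
From Kyoto: component {Kyoto, Nagasaki, Nagoya, Okayama, Sapporo, Sendai}.
That's 2 components.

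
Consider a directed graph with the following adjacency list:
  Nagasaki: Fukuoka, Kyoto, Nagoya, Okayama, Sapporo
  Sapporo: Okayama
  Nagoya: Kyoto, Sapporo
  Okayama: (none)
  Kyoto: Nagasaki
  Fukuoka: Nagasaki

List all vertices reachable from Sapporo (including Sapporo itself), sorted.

Okayama, Sapporo

Start at Sapporo.
Its neighbours: Okayama.
Nothing further is reachable.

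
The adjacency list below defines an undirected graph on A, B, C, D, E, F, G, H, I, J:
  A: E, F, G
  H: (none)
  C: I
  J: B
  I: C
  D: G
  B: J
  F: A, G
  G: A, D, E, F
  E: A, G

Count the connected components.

4

From A: component {A, D, E, F, G}.
From B: component {B, J}.
From C: component {C, I}.
From H: component {H}.
That's 4 components.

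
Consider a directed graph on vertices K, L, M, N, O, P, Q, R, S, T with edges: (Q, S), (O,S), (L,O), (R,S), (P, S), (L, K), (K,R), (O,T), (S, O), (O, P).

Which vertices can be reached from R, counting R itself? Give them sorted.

O, P, R, S, T

Start at R.
Its neighbours: S.
Then their neighbours: O.
Then next layer: P, T.
Nothing further is reachable.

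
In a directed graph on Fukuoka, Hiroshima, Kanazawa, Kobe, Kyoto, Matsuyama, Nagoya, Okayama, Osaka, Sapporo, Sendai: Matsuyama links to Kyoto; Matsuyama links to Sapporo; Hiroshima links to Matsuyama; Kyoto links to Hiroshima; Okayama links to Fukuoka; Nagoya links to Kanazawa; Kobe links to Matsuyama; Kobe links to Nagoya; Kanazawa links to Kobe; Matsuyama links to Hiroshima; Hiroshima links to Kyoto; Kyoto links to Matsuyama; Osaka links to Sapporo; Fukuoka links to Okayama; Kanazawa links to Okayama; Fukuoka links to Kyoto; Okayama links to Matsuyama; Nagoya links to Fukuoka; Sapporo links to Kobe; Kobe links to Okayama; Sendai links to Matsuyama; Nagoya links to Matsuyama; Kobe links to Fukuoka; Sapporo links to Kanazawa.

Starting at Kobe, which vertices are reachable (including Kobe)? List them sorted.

Start at Kobe.
Its neighbours: Fukuoka, Matsuyama, Nagoya, Okayama.
Then their neighbours: Hiroshima, Kanazawa, Kyoto, Sapporo.
Nothing further is reachable.

Fukuoka, Hiroshima, Kanazawa, Kobe, Kyoto, Matsuyama, Nagoya, Okayama, Sapporo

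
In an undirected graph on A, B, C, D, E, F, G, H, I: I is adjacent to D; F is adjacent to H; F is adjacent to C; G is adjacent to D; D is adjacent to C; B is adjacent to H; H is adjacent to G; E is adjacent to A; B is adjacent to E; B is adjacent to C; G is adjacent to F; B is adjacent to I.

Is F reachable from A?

Explore from A.
Distance 1: reach E.
Distance 2: reach B.
Distance 3: reach C, H, I.
Distance 4: reach D, F, G.
Found F.

Yes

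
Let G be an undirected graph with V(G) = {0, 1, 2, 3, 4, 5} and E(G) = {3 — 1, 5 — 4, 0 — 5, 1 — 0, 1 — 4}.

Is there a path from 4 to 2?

Explore from 4.
Distance 1: reach 1, 5.
Distance 2: reach 0, 3.
The search is exhausted without reaching 2; it lies in a different component.

No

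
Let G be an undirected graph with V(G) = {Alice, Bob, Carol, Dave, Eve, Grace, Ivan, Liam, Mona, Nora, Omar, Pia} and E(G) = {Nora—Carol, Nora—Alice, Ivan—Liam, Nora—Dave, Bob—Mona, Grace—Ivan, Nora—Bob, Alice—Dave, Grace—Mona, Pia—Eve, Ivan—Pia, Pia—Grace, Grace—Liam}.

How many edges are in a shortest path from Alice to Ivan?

Distance 0: Alice.
Distance 1: Dave, Nora.
Distance 2: Bob, Carol.
Distance 3: Mona.
Distance 4: Grace.
Distance 5: Ivan, Liam, Pia — contains Ivan.

5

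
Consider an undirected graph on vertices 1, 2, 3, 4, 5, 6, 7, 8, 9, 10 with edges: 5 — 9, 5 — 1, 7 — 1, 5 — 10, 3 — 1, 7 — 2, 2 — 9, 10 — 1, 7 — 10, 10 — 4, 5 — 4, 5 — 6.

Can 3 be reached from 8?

No

8 has no edges, so nothing is reachable from it.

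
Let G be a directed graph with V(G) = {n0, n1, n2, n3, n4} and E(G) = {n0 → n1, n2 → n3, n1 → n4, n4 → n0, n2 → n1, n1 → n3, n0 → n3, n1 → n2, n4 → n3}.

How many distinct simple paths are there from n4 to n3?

n4→n0→n1→n2→n3
n4→n0→n1→n3
n4→n0→n3
n4→n3

4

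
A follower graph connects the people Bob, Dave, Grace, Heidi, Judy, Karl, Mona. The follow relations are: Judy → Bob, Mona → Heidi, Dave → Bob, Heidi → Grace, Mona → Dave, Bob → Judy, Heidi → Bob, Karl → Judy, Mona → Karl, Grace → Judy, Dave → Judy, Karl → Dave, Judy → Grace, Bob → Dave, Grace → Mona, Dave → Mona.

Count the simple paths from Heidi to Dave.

7

Heidi→Bob→Dave
Heidi→Bob→Judy→Grace→Mona→Dave
Heidi→Bob→Judy→Grace→Mona→Karl→Dave
Heidi→Grace→Judy→Bob→Dave
Heidi→Grace→Mona→Dave
Heidi→Grace→Mona→Karl→Dave
Heidi→Grace→Mona→Karl→Judy→Bob→Dave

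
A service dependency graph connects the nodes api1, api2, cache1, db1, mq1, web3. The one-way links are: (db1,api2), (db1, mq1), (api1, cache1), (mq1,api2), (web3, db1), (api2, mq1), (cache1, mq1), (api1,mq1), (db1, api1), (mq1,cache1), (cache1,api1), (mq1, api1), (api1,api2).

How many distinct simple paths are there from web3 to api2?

web3→db1→api1→api2
web3→db1→api1→cache1→mq1→api2
web3→db1→api1→mq1→api2
web3→db1→api2
web3→db1→mq1→api1→api2
web3→db1→mq1→api2
web3→db1→mq1→cache1→api1→api2

7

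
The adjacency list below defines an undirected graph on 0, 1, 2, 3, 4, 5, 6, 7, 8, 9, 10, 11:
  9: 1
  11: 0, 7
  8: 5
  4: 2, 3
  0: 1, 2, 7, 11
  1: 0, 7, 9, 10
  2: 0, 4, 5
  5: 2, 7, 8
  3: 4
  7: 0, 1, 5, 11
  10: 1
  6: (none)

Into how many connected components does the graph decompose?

2

From 0: component {0, 1, 2, 3, 4, 5, 7, 8, 9, 10, 11}.
From 6: component {6}.
That's 2 components.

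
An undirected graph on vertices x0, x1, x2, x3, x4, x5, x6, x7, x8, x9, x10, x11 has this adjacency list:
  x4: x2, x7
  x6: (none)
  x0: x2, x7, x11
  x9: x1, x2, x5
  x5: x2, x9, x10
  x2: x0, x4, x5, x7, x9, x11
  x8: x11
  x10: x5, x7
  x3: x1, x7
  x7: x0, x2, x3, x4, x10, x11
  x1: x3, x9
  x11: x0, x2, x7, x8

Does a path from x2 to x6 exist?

No

Explore from x2.
Distance 1: reach x0, x4, x5, x7, x9, x11.
Distance 2: reach x1, x3, x8, x10.
The search is exhausted without reaching x6; it lies in a different component.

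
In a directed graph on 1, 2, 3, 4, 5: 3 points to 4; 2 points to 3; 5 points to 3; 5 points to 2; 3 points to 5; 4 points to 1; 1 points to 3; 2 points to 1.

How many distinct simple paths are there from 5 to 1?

3

5→2→1
5→2→3→4→1
5→3→4→1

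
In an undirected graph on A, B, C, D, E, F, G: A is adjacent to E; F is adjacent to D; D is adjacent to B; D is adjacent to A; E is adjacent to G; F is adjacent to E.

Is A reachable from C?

C has no edges, so nothing is reachable from it.

No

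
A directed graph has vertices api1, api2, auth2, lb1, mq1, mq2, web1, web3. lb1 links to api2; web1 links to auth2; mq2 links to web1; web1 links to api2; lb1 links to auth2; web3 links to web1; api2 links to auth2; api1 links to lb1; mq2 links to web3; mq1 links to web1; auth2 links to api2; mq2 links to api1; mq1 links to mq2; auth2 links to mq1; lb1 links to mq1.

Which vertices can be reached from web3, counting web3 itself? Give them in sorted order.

Start at web3.
Its neighbours: web1.
Then their neighbours: api2, auth2.
Then next layer: mq1.
Then next layer: mq2.
Then next layer: api1.
Then next layer: lb1.
Every vertex is now reached.

api1, api2, auth2, lb1, mq1, mq2, web1, web3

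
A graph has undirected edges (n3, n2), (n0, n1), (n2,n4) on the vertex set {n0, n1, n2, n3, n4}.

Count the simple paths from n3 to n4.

n3–n2–n4

1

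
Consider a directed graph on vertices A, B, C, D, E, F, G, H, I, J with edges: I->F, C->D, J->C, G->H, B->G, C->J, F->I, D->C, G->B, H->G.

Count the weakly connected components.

From A: component {A}.
From B: component {B, G, H}.
From C: component {C, D, J}.
From E: component {E}.
From F: component {F, I}.
That's 5 components.

5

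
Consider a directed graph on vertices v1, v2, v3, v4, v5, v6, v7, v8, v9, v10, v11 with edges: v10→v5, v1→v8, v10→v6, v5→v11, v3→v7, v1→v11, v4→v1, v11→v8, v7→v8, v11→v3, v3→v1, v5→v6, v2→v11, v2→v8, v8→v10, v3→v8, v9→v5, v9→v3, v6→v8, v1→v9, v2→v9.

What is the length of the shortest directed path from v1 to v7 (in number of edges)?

3

Distance 0: v1.
Distance 1: v8, v9, v11.
Distance 2: v3, v5, v10.
Distance 3: v6, v7 — contains v7.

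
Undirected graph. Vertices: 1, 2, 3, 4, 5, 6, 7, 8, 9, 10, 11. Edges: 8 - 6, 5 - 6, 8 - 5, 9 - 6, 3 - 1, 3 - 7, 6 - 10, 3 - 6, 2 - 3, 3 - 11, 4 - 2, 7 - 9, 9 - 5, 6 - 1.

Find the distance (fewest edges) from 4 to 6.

3

Distance 0: 4.
Distance 1: 2.
Distance 2: 3.
Distance 3: 1, 6, 7, 11 — contains 6.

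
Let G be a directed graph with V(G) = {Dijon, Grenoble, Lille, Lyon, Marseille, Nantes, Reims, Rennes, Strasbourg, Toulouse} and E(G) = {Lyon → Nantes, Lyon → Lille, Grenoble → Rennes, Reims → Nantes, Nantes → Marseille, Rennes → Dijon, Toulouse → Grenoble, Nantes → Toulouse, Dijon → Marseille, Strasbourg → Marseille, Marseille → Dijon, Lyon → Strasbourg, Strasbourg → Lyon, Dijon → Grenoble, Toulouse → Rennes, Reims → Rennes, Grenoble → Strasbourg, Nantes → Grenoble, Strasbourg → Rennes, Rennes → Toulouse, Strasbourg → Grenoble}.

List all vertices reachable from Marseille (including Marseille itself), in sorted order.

Dijon, Grenoble, Lille, Lyon, Marseille, Nantes, Rennes, Strasbourg, Toulouse

Start at Marseille.
Its neighbours: Dijon.
Then their neighbours: Grenoble.
Then next layer: Rennes, Strasbourg.
Then next layer: Lyon, Toulouse.
Then next layer: Lille, Nantes.
Nothing further is reachable.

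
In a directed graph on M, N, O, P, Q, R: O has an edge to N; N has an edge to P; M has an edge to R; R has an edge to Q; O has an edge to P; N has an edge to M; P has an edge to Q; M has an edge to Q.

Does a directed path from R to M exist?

Explore from R.
Distance 1: reach Q.
The search from R is exhausted; no directed path reaches M.

No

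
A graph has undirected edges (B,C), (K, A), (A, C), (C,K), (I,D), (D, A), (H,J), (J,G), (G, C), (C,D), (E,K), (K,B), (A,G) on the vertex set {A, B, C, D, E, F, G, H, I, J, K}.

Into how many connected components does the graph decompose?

From A: component {A, B, C, D, E, G, H, I, J, K}.
From F: component {F}.
That's 2 components.

2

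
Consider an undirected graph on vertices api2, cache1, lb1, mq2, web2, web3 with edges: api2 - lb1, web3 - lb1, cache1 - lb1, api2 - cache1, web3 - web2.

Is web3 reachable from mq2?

No

mq2 has no edges, so nothing is reachable from it.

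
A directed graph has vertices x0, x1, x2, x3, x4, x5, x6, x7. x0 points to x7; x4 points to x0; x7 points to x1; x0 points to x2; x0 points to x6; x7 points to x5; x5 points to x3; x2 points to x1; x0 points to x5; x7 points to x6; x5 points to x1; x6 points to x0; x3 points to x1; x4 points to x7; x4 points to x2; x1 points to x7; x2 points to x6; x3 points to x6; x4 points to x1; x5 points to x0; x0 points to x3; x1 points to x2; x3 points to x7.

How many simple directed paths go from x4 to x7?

x4→x0→x2→x1→x7
x4→x0→x3→x1→x7
x4→x0→x3→x7
x4→x0→x5→x1→x7
x4→x0→x5→x3→x1→x7
x4→x0→x5→x3→x7
x4→x0→x7
x4→x1→x2→x6→x0→x3→x7
... and 11 more.

19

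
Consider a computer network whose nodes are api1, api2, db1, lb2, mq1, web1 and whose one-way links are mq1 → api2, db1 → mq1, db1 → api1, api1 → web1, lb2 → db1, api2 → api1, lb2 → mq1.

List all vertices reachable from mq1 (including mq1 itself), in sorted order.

Start at mq1.
Its neighbours: api2.
Then their neighbours: api1.
Then next layer: web1.
Nothing further is reachable.

api1, api2, mq1, web1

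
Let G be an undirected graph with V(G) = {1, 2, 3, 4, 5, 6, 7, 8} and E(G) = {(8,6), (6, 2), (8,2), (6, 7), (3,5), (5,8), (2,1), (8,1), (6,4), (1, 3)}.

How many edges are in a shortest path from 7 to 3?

4

Distance 0: 7.
Distance 1: 6.
Distance 2: 2, 4, 8.
Distance 3: 1, 5.
Distance 4: 3 — contains 3.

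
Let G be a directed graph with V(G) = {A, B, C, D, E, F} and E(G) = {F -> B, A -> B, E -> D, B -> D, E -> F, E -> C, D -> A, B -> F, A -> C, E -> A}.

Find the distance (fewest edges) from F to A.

3

Distance 0: F.
Distance 1: B.
Distance 2: D.
Distance 3: A — contains A.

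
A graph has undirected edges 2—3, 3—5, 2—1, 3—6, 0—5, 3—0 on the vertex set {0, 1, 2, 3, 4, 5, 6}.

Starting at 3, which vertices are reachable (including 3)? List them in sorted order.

0, 1, 2, 3, 5, 6

Start at 3.
Its neighbours: 0, 2, 5, 6.
Then their neighbours: 1.
Nothing further is reachable.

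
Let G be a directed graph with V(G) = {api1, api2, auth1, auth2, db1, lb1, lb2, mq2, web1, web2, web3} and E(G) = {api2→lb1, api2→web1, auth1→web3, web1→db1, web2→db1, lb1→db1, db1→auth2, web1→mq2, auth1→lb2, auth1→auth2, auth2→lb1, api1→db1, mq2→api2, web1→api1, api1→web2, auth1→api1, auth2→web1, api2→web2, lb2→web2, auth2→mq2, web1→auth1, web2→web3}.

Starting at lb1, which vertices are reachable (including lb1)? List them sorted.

Start at lb1.
Its neighbours: db1.
Then their neighbours: auth2.
Then next layer: mq2, web1.
Then next layer: api1, api2, auth1.
Then next layer: lb2, web2, web3.
Every vertex is now reached.

api1, api2, auth1, auth2, db1, lb1, lb2, mq2, web1, web2, web3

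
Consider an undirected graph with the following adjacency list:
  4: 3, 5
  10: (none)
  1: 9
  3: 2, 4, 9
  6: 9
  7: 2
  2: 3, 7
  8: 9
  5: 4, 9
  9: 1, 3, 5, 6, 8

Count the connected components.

2

From 1: component {1, 2, 3, 4, 5, 6, 7, 8, 9}.
From 10: component {10}.
That's 2 components.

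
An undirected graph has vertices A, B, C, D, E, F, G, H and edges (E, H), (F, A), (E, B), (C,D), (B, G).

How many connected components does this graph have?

From A: component {A, F}.
From B: component {B, E, G, H}.
From C: component {C, D}.
That's 3 components.

3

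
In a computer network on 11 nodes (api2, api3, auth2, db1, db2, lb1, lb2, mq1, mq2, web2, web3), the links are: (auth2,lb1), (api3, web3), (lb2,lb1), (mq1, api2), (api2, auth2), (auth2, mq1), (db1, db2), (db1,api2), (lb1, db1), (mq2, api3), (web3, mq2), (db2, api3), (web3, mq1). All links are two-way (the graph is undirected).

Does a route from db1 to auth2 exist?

Explore from db1.
Distance 1: reach api2, db2, lb1.
Distance 2: reach api3, auth2, lb2, mq1.
Found auth2.

Yes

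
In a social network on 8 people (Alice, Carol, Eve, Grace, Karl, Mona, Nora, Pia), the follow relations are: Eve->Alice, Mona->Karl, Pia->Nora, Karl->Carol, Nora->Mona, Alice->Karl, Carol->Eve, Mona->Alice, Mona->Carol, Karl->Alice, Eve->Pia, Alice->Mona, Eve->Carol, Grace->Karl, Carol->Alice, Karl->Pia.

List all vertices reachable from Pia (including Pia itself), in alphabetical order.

Start at Pia.
Its neighbours: Nora.
Then their neighbours: Mona.
Then next layer: Alice, Carol, Karl.
Then next layer: Eve.
Nothing further is reachable.

Alice, Carol, Eve, Karl, Mona, Nora, Pia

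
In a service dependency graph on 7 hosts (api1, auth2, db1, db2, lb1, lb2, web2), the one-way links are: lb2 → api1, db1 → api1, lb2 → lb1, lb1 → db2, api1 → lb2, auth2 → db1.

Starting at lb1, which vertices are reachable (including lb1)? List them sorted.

Start at lb1.
Its neighbours: db2.
Nothing further is reachable.

db2, lb1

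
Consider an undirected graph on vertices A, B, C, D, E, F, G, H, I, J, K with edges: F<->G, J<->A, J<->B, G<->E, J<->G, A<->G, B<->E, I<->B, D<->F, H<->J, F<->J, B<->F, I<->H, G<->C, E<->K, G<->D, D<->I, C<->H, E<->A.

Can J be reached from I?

Yes

Explore from I.
Distance 1: reach B, D, H.
Distance 2: reach C, E, F, G, J.
Found J.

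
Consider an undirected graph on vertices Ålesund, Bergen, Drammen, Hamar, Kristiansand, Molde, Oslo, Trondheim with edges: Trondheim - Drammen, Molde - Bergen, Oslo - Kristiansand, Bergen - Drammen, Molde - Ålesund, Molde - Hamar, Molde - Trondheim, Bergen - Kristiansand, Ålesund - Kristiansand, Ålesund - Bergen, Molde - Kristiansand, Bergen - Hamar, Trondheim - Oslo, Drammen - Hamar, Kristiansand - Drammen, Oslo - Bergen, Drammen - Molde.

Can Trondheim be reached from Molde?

Explore from Molde.
Distance 1: reach Ålesund, Bergen, Drammen, Hamar, Kristiansand, Trondheim.
Found Trondheim.

Yes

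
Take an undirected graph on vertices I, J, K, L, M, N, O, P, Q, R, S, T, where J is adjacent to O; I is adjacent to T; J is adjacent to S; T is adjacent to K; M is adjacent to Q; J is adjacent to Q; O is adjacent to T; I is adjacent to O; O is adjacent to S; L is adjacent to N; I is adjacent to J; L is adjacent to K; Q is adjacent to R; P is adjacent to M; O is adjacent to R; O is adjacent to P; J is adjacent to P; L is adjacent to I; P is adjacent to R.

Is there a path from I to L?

Yes

Explore from I.
Distance 1: reach J, L, O, T.
Found L.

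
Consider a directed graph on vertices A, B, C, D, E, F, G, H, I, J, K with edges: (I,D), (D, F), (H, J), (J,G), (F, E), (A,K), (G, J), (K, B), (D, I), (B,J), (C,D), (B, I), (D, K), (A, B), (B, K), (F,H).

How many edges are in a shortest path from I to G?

Distance 0: I.
Distance 1: D.
Distance 2: F, K.
Distance 3: B, E, H.
Distance 4: J.
Distance 5: G — contains G.

5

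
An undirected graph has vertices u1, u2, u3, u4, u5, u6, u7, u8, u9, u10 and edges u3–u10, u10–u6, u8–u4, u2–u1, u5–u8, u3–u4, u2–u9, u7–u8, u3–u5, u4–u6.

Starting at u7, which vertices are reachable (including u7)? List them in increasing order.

Start at u7.
Its neighbours: u8.
Then their neighbours: u4, u5.
Then next layer: u3, u6.
Then next layer: u10.
Nothing further is reachable.

u3, u4, u5, u6, u7, u8, u10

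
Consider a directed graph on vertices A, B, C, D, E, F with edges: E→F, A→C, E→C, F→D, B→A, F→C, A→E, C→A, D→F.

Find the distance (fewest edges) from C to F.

Distance 0: C.
Distance 1: A.
Distance 2: E.
Distance 3: F — contains F.

3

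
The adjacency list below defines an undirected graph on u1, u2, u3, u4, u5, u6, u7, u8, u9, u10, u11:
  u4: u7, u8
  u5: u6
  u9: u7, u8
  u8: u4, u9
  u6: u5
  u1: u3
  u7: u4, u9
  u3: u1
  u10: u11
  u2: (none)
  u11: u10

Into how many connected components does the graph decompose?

From u1: component {u1, u3}.
From u2: component {u2}.
From u4: component {u4, u7, u8, u9}.
From u5: component {u5, u6}.
From u10: component {u10, u11}.
That's 5 components.

5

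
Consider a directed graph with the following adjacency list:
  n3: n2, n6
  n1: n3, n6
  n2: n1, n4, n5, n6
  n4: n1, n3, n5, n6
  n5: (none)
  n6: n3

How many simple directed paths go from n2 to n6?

7

n2→n1→n3→n6
n2→n1→n6
n2→n4→n1→n3→n6
n2→n4→n1→n6
n2→n4→n3→n6
n2→n4→n6
n2→n6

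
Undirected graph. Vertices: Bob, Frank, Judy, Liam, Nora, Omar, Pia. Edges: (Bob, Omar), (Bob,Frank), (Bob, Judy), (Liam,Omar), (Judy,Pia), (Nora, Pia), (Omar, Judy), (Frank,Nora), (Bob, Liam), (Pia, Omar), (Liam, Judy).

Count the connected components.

1

From Bob: component {Bob, Frank, Judy, Liam, Nora, Omar, Pia}.
That's 1 component.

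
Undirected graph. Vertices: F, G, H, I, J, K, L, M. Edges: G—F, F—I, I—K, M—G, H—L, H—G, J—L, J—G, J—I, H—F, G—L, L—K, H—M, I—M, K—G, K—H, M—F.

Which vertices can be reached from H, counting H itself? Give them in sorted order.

Start at H.
Its neighbours: F, G, K, L, M.
Then their neighbours: I, J.
Every vertex is now reached.

F, G, H, I, J, K, L, M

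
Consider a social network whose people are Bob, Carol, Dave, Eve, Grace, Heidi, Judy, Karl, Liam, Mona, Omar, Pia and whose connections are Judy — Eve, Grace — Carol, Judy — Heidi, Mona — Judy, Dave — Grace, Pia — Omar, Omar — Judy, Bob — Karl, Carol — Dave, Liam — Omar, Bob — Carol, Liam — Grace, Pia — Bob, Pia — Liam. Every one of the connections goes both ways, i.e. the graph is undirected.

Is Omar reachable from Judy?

Yes

Explore from Judy.
Distance 1: reach Eve, Heidi, Mona, Omar.
Found Omar.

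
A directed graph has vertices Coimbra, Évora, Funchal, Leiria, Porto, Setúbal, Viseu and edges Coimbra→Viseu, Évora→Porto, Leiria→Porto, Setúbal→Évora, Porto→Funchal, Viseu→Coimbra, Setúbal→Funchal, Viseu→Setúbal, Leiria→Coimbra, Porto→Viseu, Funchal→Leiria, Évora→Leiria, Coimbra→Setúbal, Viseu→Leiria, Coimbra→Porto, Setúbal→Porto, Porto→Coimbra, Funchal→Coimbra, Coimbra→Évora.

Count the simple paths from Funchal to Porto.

Funchal→Coimbra→Évora→Leiria→Porto
Funchal→Coimbra→Évora→Porto
Funchal→Coimbra→Porto
Funchal→Coimbra→Setúbal→Évora→Leiria→Porto
Funchal→Coimbra→Setúbal→Évora→Porto
Funchal→Coimbra→Setúbal→Porto
Funchal→Coimbra→Viseu→Leiria→Porto
Funchal→Coimbra→Viseu→Setúbal→Évora→Leiria→Porto
... and 9 more.

17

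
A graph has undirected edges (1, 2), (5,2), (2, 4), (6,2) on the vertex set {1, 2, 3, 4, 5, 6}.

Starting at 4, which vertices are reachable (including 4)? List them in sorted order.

1, 2, 4, 5, 6

Start at 4.
Its neighbours: 2.
Then their neighbours: 1, 5, 6.
Nothing further is reachable.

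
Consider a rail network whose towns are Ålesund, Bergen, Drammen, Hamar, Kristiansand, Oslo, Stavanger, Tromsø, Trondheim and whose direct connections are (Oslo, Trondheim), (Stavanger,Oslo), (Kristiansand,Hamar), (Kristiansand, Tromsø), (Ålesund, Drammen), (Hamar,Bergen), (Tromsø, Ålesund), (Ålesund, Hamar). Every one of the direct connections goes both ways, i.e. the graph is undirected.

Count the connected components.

From Ålesund: component {Ålesund, Bergen, Drammen, Hamar, Kristiansand, Tromsø}.
From Oslo: component {Oslo, Stavanger, Trondheim}.
That's 2 components.

2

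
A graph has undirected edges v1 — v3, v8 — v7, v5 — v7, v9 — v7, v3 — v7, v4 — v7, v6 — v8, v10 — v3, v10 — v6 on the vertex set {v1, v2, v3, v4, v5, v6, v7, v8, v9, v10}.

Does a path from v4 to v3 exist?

Explore from v4.
Distance 1: reach v7.
Distance 2: reach v3, v5, v8, v9.
Found v3.

Yes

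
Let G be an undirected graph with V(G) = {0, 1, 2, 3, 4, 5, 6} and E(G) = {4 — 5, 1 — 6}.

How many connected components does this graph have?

5

From 0: component {0}.
From 1: component {1, 6}.
From 2: component {2}.
From 3: component {3}.
From 4: component {4, 5}.
That's 5 components.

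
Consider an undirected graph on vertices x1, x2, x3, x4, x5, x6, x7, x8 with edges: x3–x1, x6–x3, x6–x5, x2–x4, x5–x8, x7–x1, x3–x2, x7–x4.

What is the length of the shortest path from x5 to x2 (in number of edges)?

Distance 0: x5.
Distance 1: x6, x8.
Distance 2: x3.
Distance 3: x1, x2 — contains x2.

3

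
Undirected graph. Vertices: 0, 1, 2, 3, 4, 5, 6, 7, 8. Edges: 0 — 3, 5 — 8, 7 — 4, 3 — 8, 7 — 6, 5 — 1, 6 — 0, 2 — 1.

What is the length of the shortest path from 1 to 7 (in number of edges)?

6

Distance 0: 1.
Distance 1: 2, 5.
Distance 2: 8.
Distance 3: 3.
Distance 4: 0.
Distance 5: 6.
Distance 6: 7 — contains 7.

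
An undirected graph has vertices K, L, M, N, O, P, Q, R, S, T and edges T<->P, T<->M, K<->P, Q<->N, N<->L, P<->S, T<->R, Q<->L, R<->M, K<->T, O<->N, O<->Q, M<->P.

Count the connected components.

From K: component {K, M, P, R, S, T}.
From L: component {L, N, O, Q}.
That's 2 components.

2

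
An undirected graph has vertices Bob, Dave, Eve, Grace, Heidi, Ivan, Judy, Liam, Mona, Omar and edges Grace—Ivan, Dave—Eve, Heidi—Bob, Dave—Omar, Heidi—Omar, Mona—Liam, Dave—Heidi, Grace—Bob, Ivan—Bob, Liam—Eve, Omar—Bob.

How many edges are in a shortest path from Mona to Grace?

6

Distance 0: Mona.
Distance 1: Liam.
Distance 2: Eve.
Distance 3: Dave.
Distance 4: Heidi, Omar.
Distance 5: Bob.
Distance 6: Grace, Ivan — contains Grace.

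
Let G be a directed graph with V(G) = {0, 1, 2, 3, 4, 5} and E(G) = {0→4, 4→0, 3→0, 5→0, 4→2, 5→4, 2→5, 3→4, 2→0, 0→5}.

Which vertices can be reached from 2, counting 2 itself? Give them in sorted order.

Start at 2.
Its neighbours: 0, 5.
Then their neighbours: 4.
Nothing further is reachable.

0, 2, 4, 5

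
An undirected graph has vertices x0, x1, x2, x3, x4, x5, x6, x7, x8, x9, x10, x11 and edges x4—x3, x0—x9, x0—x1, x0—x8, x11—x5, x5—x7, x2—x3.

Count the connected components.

5

From x0: component {x0, x1, x8, x9}.
From x2: component {x2, x3, x4}.
From x5: component {x5, x7, x11}.
From x6: component {x6}.
From x10: component {x10}.
That's 5 components.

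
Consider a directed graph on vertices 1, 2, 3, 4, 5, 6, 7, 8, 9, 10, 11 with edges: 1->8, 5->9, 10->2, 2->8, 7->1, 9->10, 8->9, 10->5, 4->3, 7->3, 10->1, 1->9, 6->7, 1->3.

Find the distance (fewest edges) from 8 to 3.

Distance 0: 8.
Distance 1: 9.
Distance 2: 10.
Distance 3: 1, 2, 5.
Distance 4: 3 — contains 3.

4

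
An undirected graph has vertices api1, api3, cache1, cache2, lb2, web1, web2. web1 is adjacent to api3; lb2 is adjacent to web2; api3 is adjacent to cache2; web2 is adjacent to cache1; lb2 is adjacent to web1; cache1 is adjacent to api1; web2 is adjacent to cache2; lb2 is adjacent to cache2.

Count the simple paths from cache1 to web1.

cache1–web2–cache2–api3–web1
cache1–web2–cache2–lb2–web1
cache1–web2–lb2–cache2–api3–web1
cache1–web2–lb2–web1

4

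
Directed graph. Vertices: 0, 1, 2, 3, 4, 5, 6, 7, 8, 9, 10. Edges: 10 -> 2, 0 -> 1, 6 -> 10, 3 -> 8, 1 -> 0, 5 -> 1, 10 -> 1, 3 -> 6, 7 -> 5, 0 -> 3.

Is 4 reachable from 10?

Explore from 10.
Distance 1: reach 1, 2.
Distance 2: reach 0.
Distance 3: reach 3.
Distance 4: reach 6, 8.
The search from 10 is exhausted; no directed path reaches 4.

No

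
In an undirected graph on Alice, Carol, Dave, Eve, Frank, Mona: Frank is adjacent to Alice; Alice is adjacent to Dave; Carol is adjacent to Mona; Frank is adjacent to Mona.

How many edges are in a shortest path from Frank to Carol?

Distance 0: Frank.
Distance 1: Alice, Mona.
Distance 2: Carol, Dave — contains Carol.

2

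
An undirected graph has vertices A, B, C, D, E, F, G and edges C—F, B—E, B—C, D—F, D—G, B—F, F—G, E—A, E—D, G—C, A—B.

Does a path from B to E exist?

Yes

Explore from B.
Distance 1: reach A, C, E, F.
Found E.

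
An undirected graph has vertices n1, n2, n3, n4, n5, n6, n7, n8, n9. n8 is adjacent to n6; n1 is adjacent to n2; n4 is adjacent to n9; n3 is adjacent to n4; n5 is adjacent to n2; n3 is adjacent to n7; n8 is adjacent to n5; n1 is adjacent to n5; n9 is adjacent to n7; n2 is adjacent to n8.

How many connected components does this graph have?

2

From n1: component {n1, n2, n5, n6, n8}.
From n3: component {n3, n4, n7, n9}.
That's 2 components.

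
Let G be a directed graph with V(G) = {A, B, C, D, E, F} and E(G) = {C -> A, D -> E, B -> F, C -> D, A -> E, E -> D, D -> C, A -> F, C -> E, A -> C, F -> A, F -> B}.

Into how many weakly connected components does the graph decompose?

From A: component {A, B, C, D, E, F}.
That's 1 component.

1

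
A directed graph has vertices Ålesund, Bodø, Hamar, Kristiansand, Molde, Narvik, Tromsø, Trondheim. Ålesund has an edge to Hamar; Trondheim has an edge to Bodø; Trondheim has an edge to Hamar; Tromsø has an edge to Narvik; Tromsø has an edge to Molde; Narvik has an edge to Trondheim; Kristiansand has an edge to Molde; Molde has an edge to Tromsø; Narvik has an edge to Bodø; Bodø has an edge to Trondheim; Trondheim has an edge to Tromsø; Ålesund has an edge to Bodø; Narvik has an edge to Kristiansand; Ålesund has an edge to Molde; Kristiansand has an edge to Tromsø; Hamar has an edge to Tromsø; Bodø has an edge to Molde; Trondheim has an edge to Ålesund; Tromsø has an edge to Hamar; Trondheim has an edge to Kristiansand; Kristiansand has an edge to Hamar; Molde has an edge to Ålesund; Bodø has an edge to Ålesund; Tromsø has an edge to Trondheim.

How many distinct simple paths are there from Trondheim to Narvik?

13

Trondheim→Ålesund→Bodø→Molde→Tromsø→Narvik
Trondheim→Ålesund→Hamar→Tromsø→Narvik
Trondheim→Ålesund→Molde→Tromsø→Narvik
Trondheim→Bodø→Ålesund→Hamar→Tromsø→Narvik
Trondheim→Bodø→Ålesund→Molde→Tromsø→Narvik
Trondheim→Bodø→Molde→Ålesund→Hamar→Tromsø→Narvik
Trondheim→Bodø→Molde→Tromsø→Narvik
Trondheim→Hamar→Tromsø→Narvik
Trondheim→Kristiansand→Hamar→Tromsø→Narvik
Trondheim→Kristiansand→Molde→Ålesund→Hamar→Tromsø→Narvik
Trondheim→Kristiansand→Molde→Tromsø→Narvik
Trondheim→Kristiansand→Tromsø→Narvik
Trondheim→Tromsø→Narvik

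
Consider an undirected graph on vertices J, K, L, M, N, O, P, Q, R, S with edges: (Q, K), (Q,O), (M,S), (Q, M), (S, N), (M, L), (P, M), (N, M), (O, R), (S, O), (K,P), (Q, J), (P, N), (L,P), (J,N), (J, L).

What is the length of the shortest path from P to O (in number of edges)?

Distance 0: P.
Distance 1: K, L, M, N.
Distance 2: J, Q, S.
Distance 3: O — contains O.

3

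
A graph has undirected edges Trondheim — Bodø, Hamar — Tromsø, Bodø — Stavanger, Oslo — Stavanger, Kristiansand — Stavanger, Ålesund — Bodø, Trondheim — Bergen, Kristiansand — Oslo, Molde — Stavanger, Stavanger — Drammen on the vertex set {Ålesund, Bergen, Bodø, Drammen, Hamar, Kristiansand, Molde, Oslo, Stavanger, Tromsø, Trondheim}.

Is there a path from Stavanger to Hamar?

No

Explore from Stavanger.
Distance 1: reach Bodø, Drammen, Kristiansand, Molde, Oslo.
Distance 2: reach Ålesund, Trondheim.
Distance 3: reach Bergen.
The search is exhausted without reaching Hamar; it lies in a different component.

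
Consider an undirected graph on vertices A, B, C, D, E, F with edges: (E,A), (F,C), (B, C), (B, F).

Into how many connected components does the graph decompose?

3

From A: component {A, E}.
From B: component {B, C, F}.
From D: component {D}.
That's 3 components.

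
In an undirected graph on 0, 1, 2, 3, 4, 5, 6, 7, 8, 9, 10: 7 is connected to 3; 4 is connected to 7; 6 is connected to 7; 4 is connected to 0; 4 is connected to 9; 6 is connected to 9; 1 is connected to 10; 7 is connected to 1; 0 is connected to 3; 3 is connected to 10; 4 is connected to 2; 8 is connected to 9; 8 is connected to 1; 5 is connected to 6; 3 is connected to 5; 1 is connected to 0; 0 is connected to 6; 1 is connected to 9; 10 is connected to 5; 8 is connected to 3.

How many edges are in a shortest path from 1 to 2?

3

Distance 0: 1.
Distance 1: 0, 7, 8, 9, 10.
Distance 2: 3, 4, 5, 6.
Distance 3: 2 — contains 2.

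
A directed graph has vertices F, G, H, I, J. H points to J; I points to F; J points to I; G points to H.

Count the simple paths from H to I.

H→J→I

1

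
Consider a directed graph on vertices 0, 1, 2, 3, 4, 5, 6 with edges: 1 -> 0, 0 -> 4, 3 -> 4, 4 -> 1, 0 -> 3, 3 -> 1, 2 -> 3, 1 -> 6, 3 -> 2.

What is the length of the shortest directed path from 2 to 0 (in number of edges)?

3

Distance 0: 2.
Distance 1: 3.
Distance 2: 1, 4.
Distance 3: 0, 6 — contains 0.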